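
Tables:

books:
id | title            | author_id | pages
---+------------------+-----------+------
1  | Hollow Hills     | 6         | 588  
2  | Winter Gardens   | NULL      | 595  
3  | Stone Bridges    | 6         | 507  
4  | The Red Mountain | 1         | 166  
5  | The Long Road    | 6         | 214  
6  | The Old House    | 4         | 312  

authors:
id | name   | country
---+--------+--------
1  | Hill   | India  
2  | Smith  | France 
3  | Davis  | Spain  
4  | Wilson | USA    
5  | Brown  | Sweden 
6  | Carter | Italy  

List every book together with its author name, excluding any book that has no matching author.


INNER JOIN keeps only books rows whose author_id matches an id in authors. Walk through each book:
  - book 1 (Hollow Hills): author_id=6 -> matches Carter
  - book 2 (Winter Gardens): author_id=NULL, no match -> dropped
  - book 3 (Stone Bridges): author_id=6 -> matches Carter
  - book 4 (The Red Mountain): author_id=1 -> matches Hill
  - book 5 (The Long Road): author_id=6 -> matches Carter
  - book 6 (The Old House): author_id=4 -> matches Wilson
So 1 of 6 rows is dropped.

SQL:
SELECT a.title, b.name AS author
FROM books a
INNER JOIN authors b ON a.author_id = b.id

Result:
title            | author
-----------------+-------
Hollow Hills     | Carter
Stone Bridges    | Carter
The Red Mountain | Hill  
The Long Road    | Carter
The Old House    | Wilson


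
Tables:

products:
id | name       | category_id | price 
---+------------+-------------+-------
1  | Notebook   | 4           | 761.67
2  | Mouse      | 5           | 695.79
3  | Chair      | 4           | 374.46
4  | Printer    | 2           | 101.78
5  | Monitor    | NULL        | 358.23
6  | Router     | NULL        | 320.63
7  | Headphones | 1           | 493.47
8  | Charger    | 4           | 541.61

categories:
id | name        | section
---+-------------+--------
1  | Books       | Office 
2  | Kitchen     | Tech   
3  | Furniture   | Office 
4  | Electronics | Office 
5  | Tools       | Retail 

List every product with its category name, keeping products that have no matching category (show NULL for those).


LEFT JOIN keeps every row from products (the left table); where category_id has no match in categories, the category columns become NULL. Walk through each product:
  - product 1 (Notebook): category_id=4 -> matches Electronics
  - product 2 (Mouse): category_id=5 -> matches Tools
  - product 3 (Chair): category_id=4 -> matches Electronics
  - product 4 (Printer): category_id=2 -> matches Kitchen
  - product 5 (Monitor): category_id=NULL, no match -> kept with NULL
  - product 6 (Router): category_id=NULL, no match -> kept with NULL
  - product 7 (Headphones): category_id=1 -> matches Books
  - product 8 (Charger): category_id=4 -> matches Electronics
All 8 rows appear; 2 have NULL category.

SQL:
SELECT a.name, b.name AS category
FROM products a
LEFT JOIN categories b ON a.category_id = b.id

Result:
name       | category   
-----------+------------
Notebook   | Electronics
Mouse      | Tools      
Chair      | Electronics
Printer    | Kitchen    
Monitor    | NULL       
Router     | NULL       
Headphones | Books      
Charger    | Electronics


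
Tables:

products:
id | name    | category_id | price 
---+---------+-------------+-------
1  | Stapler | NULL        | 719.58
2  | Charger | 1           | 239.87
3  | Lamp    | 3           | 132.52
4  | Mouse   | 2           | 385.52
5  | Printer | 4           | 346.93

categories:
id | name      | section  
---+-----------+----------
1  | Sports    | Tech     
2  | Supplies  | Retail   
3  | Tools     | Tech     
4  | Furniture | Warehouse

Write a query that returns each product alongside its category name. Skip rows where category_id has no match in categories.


INNER JOIN keeps only products rows whose category_id matches an id in categories. Walk through each product:
  - product 1 (Stapler): category_id=NULL, no match -> dropped
  - product 2 (Charger): category_id=1 -> matches Sports
  - product 3 (Lamp): category_id=3 -> matches Tools
  - product 4 (Mouse): category_id=2 -> matches Supplies
  - product 5 (Printer): category_id=4 -> matches Furniture
So 1 of 5 rows is dropped.

SQL:
SELECT a.name, b.name AS category
FROM products a
INNER JOIN categories b ON a.category_id = b.id

Result:
name    | category 
--------+----------
Charger | Sports   
Lamp    | Tools    
Mouse   | Supplies 
Printer | Furniture


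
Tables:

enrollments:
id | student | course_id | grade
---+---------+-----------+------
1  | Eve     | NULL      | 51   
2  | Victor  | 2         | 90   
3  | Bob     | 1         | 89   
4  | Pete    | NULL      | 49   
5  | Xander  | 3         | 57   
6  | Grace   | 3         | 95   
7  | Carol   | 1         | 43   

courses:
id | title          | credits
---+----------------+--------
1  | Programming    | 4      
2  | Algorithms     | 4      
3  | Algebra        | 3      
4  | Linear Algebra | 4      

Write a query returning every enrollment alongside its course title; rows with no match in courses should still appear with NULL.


LEFT JOIN keeps every row from enrollments (the left table); where course_id has no match in courses, the course columns become NULL. Walk through each enrollment:
  - enrollment 1 (Eve): course_id=NULL, no match -> kept with NULL
  - enrollment 2 (Victor): course_id=2 -> matches Algorithms
  - enrollment 3 (Bob): course_id=1 -> matches Programming
  - enrollment 4 (Pete): course_id=NULL, no match -> kept with NULL
  - enrollment 5 (Xander): course_id=3 -> matches Algebra
  - enrollment 6 (Grace): course_id=3 -> matches Algebra
  - enrollment 7 (Carol): course_id=1 -> matches Programming
All 7 rows appear; 2 have NULL course.

SQL:
SELECT a.student, b.title AS course
FROM enrollments a
LEFT JOIN courses b ON a.course_id = b.id

Result:
student | course     
--------+------------
Eve     | NULL       
Victor  | Algorithms 
Bob     | Programming
Pete    | NULL       
Xander  | Algebra    
Grace   | Algebra    
Carol   | Programming


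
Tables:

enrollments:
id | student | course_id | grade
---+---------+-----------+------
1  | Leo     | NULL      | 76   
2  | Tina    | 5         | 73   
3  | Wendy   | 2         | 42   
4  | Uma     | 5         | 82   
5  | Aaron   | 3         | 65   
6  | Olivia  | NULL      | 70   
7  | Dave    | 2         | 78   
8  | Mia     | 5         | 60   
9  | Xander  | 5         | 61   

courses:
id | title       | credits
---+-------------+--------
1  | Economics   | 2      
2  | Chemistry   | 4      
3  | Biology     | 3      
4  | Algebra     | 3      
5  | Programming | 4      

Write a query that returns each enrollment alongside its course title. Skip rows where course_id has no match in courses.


INNER JOIN keeps only enrollments rows whose course_id matches an id in courses. Walk through each enrollment:
  - enrollment 1 (Leo): course_id=NULL, no match -> dropped
  - enrollment 2 (Tina): course_id=5 -> matches Programming
  - enrollment 3 (Wendy): course_id=2 -> matches Chemistry
  - enrollment 4 (Uma): course_id=5 -> matches Programming
  - enrollment 5 (Aaron): course_id=3 -> matches Biology
  - enrollment 6 (Olivia): course_id=NULL, no match -> dropped
  - enrollment 7 (Dave): course_id=2 -> matches Chemistry
  - enrollment 8 (Mia): course_id=5 -> matches Programming
  - enrollment 9 (Xander): course_id=5 -> matches Programming
So 2 of 9 rows are dropped.

SQL:
SELECT a.student, b.title AS course
FROM enrollments a
INNER JOIN courses b ON a.course_id = b.id

Result:
student | course     
--------+------------
Tina    | Programming
Wendy   | Chemistry  
Uma     | Programming
Aaron   | Biology    
Dave    | Chemistry  
Mia     | Programming
Xander  | Programming


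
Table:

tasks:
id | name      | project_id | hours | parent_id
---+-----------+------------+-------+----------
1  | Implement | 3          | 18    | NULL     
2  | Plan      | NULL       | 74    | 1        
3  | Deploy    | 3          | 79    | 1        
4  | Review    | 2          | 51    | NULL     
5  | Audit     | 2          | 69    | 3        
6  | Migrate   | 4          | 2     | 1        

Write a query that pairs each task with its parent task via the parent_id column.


This is a self-join: tasks is joined to a second copy of itself, matching each row's parent_id to another row's id. Use LEFT JOIN so rows with parent_id=NULL are kept.
  - task 1 (Implement): parent_id=NULL -> NULL
  - task 2 (Plan): parent_id=1 -> Implement
  - task 3 (Deploy): parent_id=1 -> Implement
  - task 4 (Review): parent_id=NULL -> NULL
  - task 5 (Audit): parent_id=3 -> Deploy
  - task 6 (Migrate): parent_id=1 -> Implement

SQL:
SELECT a.name AS item, b.name AS parent
FROM tasks a
LEFT JOIN tasks b ON a.parent_id = b.id

Result:
item      | parent   
----------+----------
Implement | NULL     
Plan      | Implement
Deploy    | Implement
Review    | NULL     
Audit     | Deploy   
Migrate   | Implement


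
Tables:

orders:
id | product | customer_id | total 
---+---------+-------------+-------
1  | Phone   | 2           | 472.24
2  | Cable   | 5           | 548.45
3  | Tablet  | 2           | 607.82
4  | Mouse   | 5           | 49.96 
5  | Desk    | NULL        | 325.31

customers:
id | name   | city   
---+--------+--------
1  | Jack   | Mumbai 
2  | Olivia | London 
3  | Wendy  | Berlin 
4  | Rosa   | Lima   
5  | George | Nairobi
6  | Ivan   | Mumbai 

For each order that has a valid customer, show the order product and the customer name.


INNER JOIN keeps only orders rows whose customer_id matches an id in customers. Walk through each order:
  - order 1 (Phone): customer_id=2 -> matches Olivia
  - order 2 (Cable): customer_id=5 -> matches George
  - order 3 (Tablet): customer_id=2 -> matches Olivia
  - order 4 (Mouse): customer_id=5 -> matches George
  - order 5 (Desk): customer_id=NULL, no match -> dropped
So 1 of 5 rows is dropped.

SQL:
SELECT a.product, b.name AS customer
FROM orders a
INNER JOIN customers b ON a.customer_id = b.id

Result:
product | customer
--------+---------
Phone   | Olivia  
Cable   | George  
Tablet  | Olivia  
Mouse   | George  


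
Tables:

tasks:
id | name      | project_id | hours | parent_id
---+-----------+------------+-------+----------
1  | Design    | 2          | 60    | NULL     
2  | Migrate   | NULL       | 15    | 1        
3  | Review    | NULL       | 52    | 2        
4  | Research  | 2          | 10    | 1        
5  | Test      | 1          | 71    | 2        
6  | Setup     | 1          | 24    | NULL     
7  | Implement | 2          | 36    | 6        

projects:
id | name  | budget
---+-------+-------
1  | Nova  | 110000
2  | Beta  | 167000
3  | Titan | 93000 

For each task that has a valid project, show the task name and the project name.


INNER JOIN keeps only tasks rows whose project_id matches an id in projects. Walk through each task:
  - task 1 (Design): project_id=2 -> matches Beta
  - task 2 (Migrate): project_id=NULL, no match -> dropped
  - task 3 (Review): project_id=NULL, no match -> dropped
  - task 4 (Research): project_id=2 -> matches Beta
  - task 5 (Test): project_id=1 -> matches Nova
  - task 6 (Setup): project_id=1 -> matches Nova
  - task 7 (Implement): project_id=2 -> matches Beta
So 2 of 7 rows are dropped.

SQL:
SELECT a.name, b.name AS project
FROM tasks a
INNER JOIN projects b ON a.project_id = b.id

Result:
name      | project
----------+--------
Design    | Beta   
Research  | Beta   
Test      | Nova   
Setup     | Nova   
Implement | Beta   


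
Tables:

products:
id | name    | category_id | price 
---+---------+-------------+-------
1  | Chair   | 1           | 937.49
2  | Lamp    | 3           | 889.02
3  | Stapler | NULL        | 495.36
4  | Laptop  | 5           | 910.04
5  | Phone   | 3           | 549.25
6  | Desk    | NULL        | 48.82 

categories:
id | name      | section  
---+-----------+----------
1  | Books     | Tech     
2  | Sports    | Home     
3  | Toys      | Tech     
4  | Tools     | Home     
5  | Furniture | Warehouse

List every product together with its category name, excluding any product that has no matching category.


INNER JOIN keeps only products rows whose category_id matches an id in categories. Walk through each product:
  - product 1 (Chair): category_id=1 -> matches Books
  - product 2 (Lamp): category_id=3 -> matches Toys
  - product 3 (Stapler): category_id=NULL, no match -> dropped
  - product 4 (Laptop): category_id=5 -> matches Furniture
  - product 5 (Phone): category_id=3 -> matches Toys
  - product 6 (Desk): category_id=NULL, no match -> dropped
So 2 of 6 rows are dropped.

SQL:
SELECT a.name, b.name AS category
FROM products a
INNER JOIN categories b ON a.category_id = b.id

Result:
name   | category 
-------+----------
Chair  | Books    
Lamp   | Toys     
Laptop | Furniture
Phone  | Toys     


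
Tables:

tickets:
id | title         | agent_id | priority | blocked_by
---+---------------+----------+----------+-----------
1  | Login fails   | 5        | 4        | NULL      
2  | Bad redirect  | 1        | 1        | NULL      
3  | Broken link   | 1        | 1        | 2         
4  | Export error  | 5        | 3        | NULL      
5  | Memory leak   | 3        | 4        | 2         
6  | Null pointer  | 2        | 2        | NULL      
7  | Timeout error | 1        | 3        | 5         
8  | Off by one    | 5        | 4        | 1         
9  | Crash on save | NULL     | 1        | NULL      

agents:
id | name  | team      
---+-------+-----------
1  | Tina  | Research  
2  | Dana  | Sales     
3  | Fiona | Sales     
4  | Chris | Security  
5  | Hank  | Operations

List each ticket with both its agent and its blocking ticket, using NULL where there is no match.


Two LEFT JOINs from the same base table tickets: one to agents via agent_id, one to tickets itself via blocked_by. Both are LEFT so every ticket is preserved.
Match against agents:
  - ticket 1 (Login fails): agent_id=5 -> matches Hank
  - ticket 2 (Bad redirect): agent_id=1 -> matches Tina
  - ticket 3 (Broken link): agent_id=1 -> matches Tina
  - ticket 4 (Export error): agent_id=5 -> matches Hank
  - ticket 5 (Memory leak): agent_id=3 -> matches Fiona
  - ticket 6 (Null pointer): agent_id=2 -> matches Dana
  - ticket 7 (Timeout error): agent_id=1 -> matches Tina
  - ticket 8 (Off by one): agent_id=5 -> matches Hank
  - ticket 9 (Crash on save): agent_id=NULL, no match -> kept with NULL
Match against tickets (self):
  - ticket 1 (Login fails): blocked_by=NULL -> NULL
  - ticket 2 (Bad redirect): blocked_by=NULL -> NULL
  - ticket 3 (Broken link): blocked_by=2 -> Bad redirect
  - ticket 4 (Export error): blocked_by=NULL -> NULL
  - ticket 5 (Memory leak): blocked_by=2 -> Bad redirect
  - ticket 6 (Null pointer): blocked_by=NULL -> NULL
  - ticket 7 (Timeout error): blocked_by=5 -> Memory leak
  - ticket 8 (Off by one): blocked_by=1 -> Login fails
  - ticket 9 (Crash on save): blocked_by=NULL -> NULL

SQL:
SELECT a.title, b.name AS agent, c.title AS blocked_by
FROM tickets a
LEFT JOIN agents b ON a.agent_id = b.id
LEFT JOIN tickets c ON a.blocked_by = c.id

Result:
title         | agent | blocked_by  
--------------+-------+-------------
Login fails   | Hank  | NULL        
Bad redirect  | Tina  | NULL        
Broken link   | Tina  | Bad redirect
Export error  | Hank  | NULL        
Memory leak   | Fiona | Bad redirect
Null pointer  | Dana  | NULL        
Timeout error | Tina  | Memory leak 
Off by one    | Hank  | Login fails 
Crash on save | NULL  | NULL        


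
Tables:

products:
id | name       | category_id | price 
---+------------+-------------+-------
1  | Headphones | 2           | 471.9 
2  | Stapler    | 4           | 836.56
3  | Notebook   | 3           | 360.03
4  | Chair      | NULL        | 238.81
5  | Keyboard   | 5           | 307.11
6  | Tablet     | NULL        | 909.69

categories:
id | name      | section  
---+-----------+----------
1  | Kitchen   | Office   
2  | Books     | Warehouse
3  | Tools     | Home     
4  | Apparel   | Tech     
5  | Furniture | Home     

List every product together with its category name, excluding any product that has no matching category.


INNER JOIN keeps only products rows whose category_id matches an id in categories. Walk through each product:
  - product 1 (Headphones): category_id=2 -> matches Books
  - product 2 (Stapler): category_id=4 -> matches Apparel
  - product 3 (Notebook): category_id=3 -> matches Tools
  - product 4 (Chair): category_id=NULL, no match -> dropped
  - product 5 (Keyboard): category_id=5 -> matches Furniture
  - product 6 (Tablet): category_id=NULL, no match -> dropped
So 2 of 6 rows are dropped.

SQL:
SELECT a.name, b.name AS category
FROM products a
INNER JOIN categories b ON a.category_id = b.id

Result:
name       | category 
-----------+----------
Headphones | Books    
Stapler    | Apparel  
Notebook   | Tools    
Keyboard   | Furniture


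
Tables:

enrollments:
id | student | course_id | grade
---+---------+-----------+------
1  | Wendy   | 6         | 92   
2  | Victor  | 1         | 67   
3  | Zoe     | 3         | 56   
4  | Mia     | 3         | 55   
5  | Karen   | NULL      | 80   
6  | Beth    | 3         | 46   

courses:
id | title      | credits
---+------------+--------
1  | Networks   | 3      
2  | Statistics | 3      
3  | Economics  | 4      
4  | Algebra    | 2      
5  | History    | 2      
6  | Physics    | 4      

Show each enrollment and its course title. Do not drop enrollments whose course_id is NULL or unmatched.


LEFT JOIN keeps every row from enrollments (the left table); where course_id has no match in courses, the course columns become NULL. Walk through each enrollment:
  - enrollment 1 (Wendy): course_id=6 -> matches Physics
  - enrollment 2 (Victor): course_id=1 -> matches Networks
  - enrollment 3 (Zoe): course_id=3 -> matches Economics
  - enrollment 4 (Mia): course_id=3 -> matches Economics
  - enrollment 5 (Karen): course_id=NULL, no match -> kept with NULL
  - enrollment 6 (Beth): course_id=3 -> matches Economics
All 6 rows appear; 1 has NULL course.

SQL:
SELECT a.student, b.title AS course
FROM enrollments a
LEFT JOIN courses b ON a.course_id = b.id

Result:
student | course   
--------+----------
Wendy   | Physics  
Victor  | Networks 
Zoe     | Economics
Mia     | Economics
Karen   | NULL     
Beth    | Economics


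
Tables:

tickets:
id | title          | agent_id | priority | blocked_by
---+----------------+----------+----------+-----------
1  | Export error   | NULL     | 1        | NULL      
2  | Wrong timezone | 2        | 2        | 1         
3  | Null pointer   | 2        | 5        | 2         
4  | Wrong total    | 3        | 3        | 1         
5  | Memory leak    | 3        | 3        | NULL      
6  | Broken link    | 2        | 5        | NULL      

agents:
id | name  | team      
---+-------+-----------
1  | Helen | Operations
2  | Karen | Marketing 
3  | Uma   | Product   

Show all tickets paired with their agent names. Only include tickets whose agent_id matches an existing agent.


INNER JOIN keeps only tickets rows whose agent_id matches an id in agents. Walk through each ticket:
  - ticket 1 (Export error): agent_id=NULL, no match -> dropped
  - ticket 2 (Wrong timezone): agent_id=2 -> matches Karen
  - ticket 3 (Null pointer): agent_id=2 -> matches Karen
  - ticket 4 (Wrong total): agent_id=3 -> matches Uma
  - ticket 5 (Memory leak): agent_id=3 -> matches Uma
  - ticket 6 (Broken link): agent_id=2 -> matches Karen
So 1 of 6 rows is dropped.

SQL:
SELECT a.title, b.name AS agent
FROM tickets a
INNER JOIN agents b ON a.agent_id = b.id

Result:
title          | agent
---------------+------
Wrong timezone | Karen
Null pointer   | Karen
Wrong total    | Uma  
Memory leak    | Uma  
Broken link    | Karen


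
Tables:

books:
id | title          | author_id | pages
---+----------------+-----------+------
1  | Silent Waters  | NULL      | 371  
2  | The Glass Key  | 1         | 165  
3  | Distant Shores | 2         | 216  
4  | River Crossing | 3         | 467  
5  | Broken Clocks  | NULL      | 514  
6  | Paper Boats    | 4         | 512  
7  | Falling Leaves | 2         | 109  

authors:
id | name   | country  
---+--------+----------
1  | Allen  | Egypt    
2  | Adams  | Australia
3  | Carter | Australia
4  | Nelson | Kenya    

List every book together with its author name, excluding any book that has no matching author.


INNER JOIN keeps only books rows whose author_id matches an id in authors. Walk through each book:
  - book 1 (Silent Waters): author_id=NULL, no match -> dropped
  - book 2 (The Glass Key): author_id=1 -> matches Allen
  - book 3 (Distant Shores): author_id=2 -> matches Adams
  - book 4 (River Crossing): author_id=3 -> matches Carter
  - book 5 (Broken Clocks): author_id=NULL, no match -> dropped
  - book 6 (Paper Boats): author_id=4 -> matches Nelson
  - book 7 (Falling Leaves): author_id=2 -> matches Adams
So 2 of 7 rows are dropped.

SQL:
SELECT a.title, b.name AS author
FROM books a
INNER JOIN authors b ON a.author_id = b.id

Result:
title          | author
---------------+-------
The Glass Key  | Allen 
Distant Shores | Adams 
River Crossing | Carter
Paper Boats    | Nelson
Falling Leaves | Adams 


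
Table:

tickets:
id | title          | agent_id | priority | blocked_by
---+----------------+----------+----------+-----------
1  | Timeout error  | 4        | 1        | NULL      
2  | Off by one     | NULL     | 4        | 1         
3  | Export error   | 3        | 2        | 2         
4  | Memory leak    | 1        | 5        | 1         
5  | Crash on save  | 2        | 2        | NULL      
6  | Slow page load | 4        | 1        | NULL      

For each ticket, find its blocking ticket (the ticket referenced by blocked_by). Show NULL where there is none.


This is a self-join: tickets is joined to a second copy of itself, matching each row's blocked_by to another row's id. Use LEFT JOIN so rows with blocked_by=NULL are kept.
  - ticket 1 (Timeout error): blocked_by=NULL -> NULL
  - ticket 2 (Off by one): blocked_by=1 -> Timeout error
  - ticket 3 (Export error): blocked_by=2 -> Off by one
  - ticket 4 (Memory leak): blocked_by=1 -> Timeout error
  - ticket 5 (Crash on save): blocked_by=NULL -> NULL
  - ticket 6 (Slow page load): blocked_by=NULL -> NULL

SQL:
SELECT a.title AS item, b.title AS blocked_by
FROM tickets a
LEFT JOIN tickets b ON a.blocked_by = b.id

Result:
item           | blocked_by   
---------------+--------------
Timeout error  | NULL         
Off by one     | Timeout error
Export error   | Off by one   
Memory leak    | Timeout error
Crash on save  | NULL         
Slow page load | NULL         


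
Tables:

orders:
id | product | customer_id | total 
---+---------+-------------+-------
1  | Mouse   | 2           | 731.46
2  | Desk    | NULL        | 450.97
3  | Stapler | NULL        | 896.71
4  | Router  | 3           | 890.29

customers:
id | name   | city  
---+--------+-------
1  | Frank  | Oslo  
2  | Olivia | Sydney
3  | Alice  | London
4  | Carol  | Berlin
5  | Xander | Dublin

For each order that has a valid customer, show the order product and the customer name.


INNER JOIN keeps only orders rows whose customer_id matches an id in customers. Walk through each order:
  - order 1 (Mouse): customer_id=2 -> matches Olivia
  - order 2 (Desk): customer_id=NULL, no match -> dropped
  - order 3 (Stapler): customer_id=NULL, no match -> dropped
  - order 4 (Router): customer_id=3 -> matches Alice
So 2 of 4 rows are dropped.

SQL:
SELECT a.product, b.name AS customer
FROM orders a
INNER JOIN customers b ON a.customer_id = b.id

Result:
product | customer
--------+---------
Mouse   | Olivia  
Router  | Alice   


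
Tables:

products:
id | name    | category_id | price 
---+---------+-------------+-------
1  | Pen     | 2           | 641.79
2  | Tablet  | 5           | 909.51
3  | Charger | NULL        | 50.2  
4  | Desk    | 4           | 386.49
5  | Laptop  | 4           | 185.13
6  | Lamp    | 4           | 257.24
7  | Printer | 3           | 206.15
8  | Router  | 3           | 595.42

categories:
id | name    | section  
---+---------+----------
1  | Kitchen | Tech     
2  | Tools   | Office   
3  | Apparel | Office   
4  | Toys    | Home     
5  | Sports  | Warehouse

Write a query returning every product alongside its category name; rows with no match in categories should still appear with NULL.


LEFT JOIN keeps every row from products (the left table); where category_id has no match in categories, the category columns become NULL. Walk through each product:
  - product 1 (Pen): category_id=2 -> matches Tools
  - product 2 (Tablet): category_id=5 -> matches Sports
  - product 3 (Charger): category_id=NULL, no match -> kept with NULL
  - product 4 (Desk): category_id=4 -> matches Toys
  - product 5 (Laptop): category_id=4 -> matches Toys
  - product 6 (Lamp): category_id=4 -> matches Toys
  - product 7 (Printer): category_id=3 -> matches Apparel
  - product 8 (Router): category_id=3 -> matches Apparel
All 8 rows appear; 1 has NULL category.

SQL:
SELECT a.name, b.name AS category
FROM products a
LEFT JOIN categories b ON a.category_id = b.id

Result:
name    | category
--------+---------
Pen     | Tools   
Tablet  | Sports  
Charger | NULL    
Desk    | Toys    
Laptop  | Toys    
Lamp    | Toys    
Printer | Apparel 
Router  | Apparel 


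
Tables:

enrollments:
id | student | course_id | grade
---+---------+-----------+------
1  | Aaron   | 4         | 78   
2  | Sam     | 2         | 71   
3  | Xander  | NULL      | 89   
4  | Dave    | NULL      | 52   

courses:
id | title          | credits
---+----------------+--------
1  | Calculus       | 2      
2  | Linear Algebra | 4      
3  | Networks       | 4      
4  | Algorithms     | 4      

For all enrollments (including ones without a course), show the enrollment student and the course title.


LEFT JOIN keeps every row from enrollments (the left table); where course_id has no match in courses, the course columns become NULL. Walk through each enrollment:
  - enrollment 1 (Aaron): course_id=4 -> matches Algorithms
  - enrollment 2 (Sam): course_id=2 -> matches Linear Algebra
  - enrollment 3 (Xander): course_id=NULL, no match -> kept with NULL
  - enrollment 4 (Dave): course_id=NULL, no match -> kept with NULL
All 4 rows appear; 2 have NULL course.

SQL:
SELECT a.student, b.title AS course
FROM enrollments a
LEFT JOIN courses b ON a.course_id = b.id

Result:
student | course        
--------+---------------
Aaron   | Algorithms    
Sam     | Linear Algebra
Xander  | NULL          
Dave    | NULL          


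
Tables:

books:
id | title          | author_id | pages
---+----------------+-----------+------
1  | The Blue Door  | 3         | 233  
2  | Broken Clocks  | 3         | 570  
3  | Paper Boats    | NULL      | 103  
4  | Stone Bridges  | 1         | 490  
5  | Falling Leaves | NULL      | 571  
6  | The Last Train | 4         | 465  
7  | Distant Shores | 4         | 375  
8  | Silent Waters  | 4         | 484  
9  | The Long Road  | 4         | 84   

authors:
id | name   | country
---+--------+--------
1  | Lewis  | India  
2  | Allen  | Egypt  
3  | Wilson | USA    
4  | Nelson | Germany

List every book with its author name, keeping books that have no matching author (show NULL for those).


LEFT JOIN keeps every row from books (the left table); where author_id has no match in authors, the author columns become NULL. Walk through each book:
  - book 1 (The Blue Door): author_id=3 -> matches Wilson
  - book 2 (Broken Clocks): author_id=3 -> matches Wilson
  - book 3 (Paper Boats): author_id=NULL, no match -> kept with NULL
  - book 4 (Stone Bridges): author_id=1 -> matches Lewis
  - book 5 (Falling Leaves): author_id=NULL, no match -> kept with NULL
  - book 6 (The Last Train): author_id=4 -> matches Nelson
  - book 7 (Distant Shores): author_id=4 -> matches Nelson
  - book 8 (Silent Waters): author_id=4 -> matches Nelson
  - book 9 (The Long Road): author_id=4 -> matches Nelson
All 9 rows appear; 2 have NULL author.

SQL:
SELECT a.title, b.name AS author
FROM books a
LEFT JOIN authors b ON a.author_id = b.id

Result:
title          | author
---------------+-------
The Blue Door  | Wilson
Broken Clocks  | Wilson
Paper Boats    | NULL  
Stone Bridges  | Lewis 
Falling Leaves | NULL  
The Last Train | Nelson
Distant Shores | Nelson
Silent Waters  | Nelson
The Long Road  | Nelson


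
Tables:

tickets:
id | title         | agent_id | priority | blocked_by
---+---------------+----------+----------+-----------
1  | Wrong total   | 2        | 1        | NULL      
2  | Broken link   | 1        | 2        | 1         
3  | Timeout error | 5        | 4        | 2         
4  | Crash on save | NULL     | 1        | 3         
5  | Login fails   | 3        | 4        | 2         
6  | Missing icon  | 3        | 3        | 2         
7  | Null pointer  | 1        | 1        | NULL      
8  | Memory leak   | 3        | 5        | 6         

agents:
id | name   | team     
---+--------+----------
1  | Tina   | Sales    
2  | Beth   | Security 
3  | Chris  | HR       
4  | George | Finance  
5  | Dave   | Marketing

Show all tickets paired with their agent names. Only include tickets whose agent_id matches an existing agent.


INNER JOIN keeps only tickets rows whose agent_id matches an id in agents. Walk through each ticket:
  - ticket 1 (Wrong total): agent_id=2 -> matches Beth
  - ticket 2 (Broken link): agent_id=1 -> matches Tina
  - ticket 3 (Timeout error): agent_id=5 -> matches Dave
  - ticket 4 (Crash on save): agent_id=NULL, no match -> dropped
  - ticket 5 (Login fails): agent_id=3 -> matches Chris
  - ticket 6 (Missing icon): agent_id=3 -> matches Chris
  - ticket 7 (Null pointer): agent_id=1 -> matches Tina
  - ticket 8 (Memory leak): agent_id=3 -> matches Chris
So 1 of 8 rows is dropped.

SQL:
SELECT a.title, b.name AS agent
FROM tickets a
INNER JOIN agents b ON a.agent_id = b.id

Result:
title         | agent
--------------+------
Wrong total   | Beth 
Broken link   | Tina 
Timeout error | Dave 
Login fails   | Chris
Missing icon  | Chris
Null pointer  | Tina 
Memory leak   | Chris


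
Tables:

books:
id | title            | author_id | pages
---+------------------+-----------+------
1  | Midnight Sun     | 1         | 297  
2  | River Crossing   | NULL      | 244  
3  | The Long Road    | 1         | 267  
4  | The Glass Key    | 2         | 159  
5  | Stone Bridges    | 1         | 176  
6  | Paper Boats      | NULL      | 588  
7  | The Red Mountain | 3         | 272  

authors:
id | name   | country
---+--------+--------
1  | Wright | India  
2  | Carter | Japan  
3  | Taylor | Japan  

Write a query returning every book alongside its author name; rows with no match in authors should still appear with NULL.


LEFT JOIN keeps every row from books (the left table); where author_id has no match in authors, the author columns become NULL. Walk through each book:
  - book 1 (Midnight Sun): author_id=1 -> matches Wright
  - book 2 (River Crossing): author_id=NULL, no match -> kept with NULL
  - book 3 (The Long Road): author_id=1 -> matches Wright
  - book 4 (The Glass Key): author_id=2 -> matches Carter
  - book 5 (Stone Bridges): author_id=1 -> matches Wright
  - book 6 (Paper Boats): author_id=NULL, no match -> kept with NULL
  - book 7 (The Red Mountain): author_id=3 -> matches Taylor
All 7 rows appear; 2 have NULL author.

SQL:
SELECT a.title, b.name AS author
FROM books a
LEFT JOIN authors b ON a.author_id = b.id

Result:
title            | author
-----------------+-------
Midnight Sun     | Wright
River Crossing   | NULL  
The Long Road    | Wright
The Glass Key    | Carter
Stone Bridges    | Wright
Paper Boats      | NULL  
The Red Mountain | Taylor


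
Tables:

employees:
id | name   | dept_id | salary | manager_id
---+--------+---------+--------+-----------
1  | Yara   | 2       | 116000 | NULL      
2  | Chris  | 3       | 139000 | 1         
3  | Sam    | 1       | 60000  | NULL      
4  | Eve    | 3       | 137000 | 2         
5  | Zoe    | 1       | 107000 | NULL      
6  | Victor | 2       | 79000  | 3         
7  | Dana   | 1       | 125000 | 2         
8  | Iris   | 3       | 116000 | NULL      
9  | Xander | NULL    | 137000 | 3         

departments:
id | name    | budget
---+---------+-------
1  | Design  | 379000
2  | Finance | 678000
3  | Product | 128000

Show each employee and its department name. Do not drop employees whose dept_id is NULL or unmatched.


LEFT JOIN keeps every row from employees (the left table); where dept_id has no match in departments, the department columns become NULL. Walk through each employee:
  - employee 1 (Yara): dept_id=2 -> matches Finance
  - employee 2 (Chris): dept_id=3 -> matches Product
  - employee 3 (Sam): dept_id=1 -> matches Design
  - employee 4 (Eve): dept_id=3 -> matches Product
  - employee 5 (Zoe): dept_id=1 -> matches Design
  - employee 6 (Victor): dept_id=2 -> matches Finance
  - employee 7 (Dana): dept_id=1 -> matches Design
  - employee 8 (Iris): dept_id=3 -> matches Product
  - employee 9 (Xander): dept_id=NULL, no match -> kept with NULL
All 9 rows appear; 1 has NULL department.

SQL:
SELECT a.name, b.name AS department
FROM employees a
LEFT JOIN departments b ON a.dept_id = b.id

Result:
name   | department
-------+-----------
Yara   | Finance   
Chris  | Product   
Sam    | Design    
Eve    | Product   
Zoe    | Design    
Victor | Finance   
Dana   | Design    
Iris   | Product   
Xander | NULL      


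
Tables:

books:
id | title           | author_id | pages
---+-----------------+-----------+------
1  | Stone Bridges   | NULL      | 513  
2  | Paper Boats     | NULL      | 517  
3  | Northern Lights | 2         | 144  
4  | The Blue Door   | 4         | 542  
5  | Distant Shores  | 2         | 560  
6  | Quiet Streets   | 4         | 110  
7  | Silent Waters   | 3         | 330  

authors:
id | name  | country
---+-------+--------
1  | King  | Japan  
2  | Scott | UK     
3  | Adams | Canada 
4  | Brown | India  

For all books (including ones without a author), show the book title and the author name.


LEFT JOIN keeps every row from books (the left table); where author_id has no match in authors, the author columns become NULL. Walk through each book:
  - book 1 (Stone Bridges): author_id=NULL, no match -> kept with NULL
  - book 2 (Paper Boats): author_id=NULL, no match -> kept with NULL
  - book 3 (Northern Lights): author_id=2 -> matches Scott
  - book 4 (The Blue Door): author_id=4 -> matches Brown
  - book 5 (Distant Shores): author_id=2 -> matches Scott
  - book 6 (Quiet Streets): author_id=4 -> matches Brown
  - book 7 (Silent Waters): author_id=3 -> matches Adams
All 7 rows appear; 2 have NULL author.

SQL:
SELECT a.title, b.name AS author
FROM books a
LEFT JOIN authors b ON a.author_id = b.id

Result:
title           | author
----------------+-------
Stone Bridges   | NULL  
Paper Boats     | NULL  
Northern Lights | Scott 
The Blue Door   | Brown 
Distant Shores  | Scott 
Quiet Streets   | Brown 
Silent Waters   | Adams 


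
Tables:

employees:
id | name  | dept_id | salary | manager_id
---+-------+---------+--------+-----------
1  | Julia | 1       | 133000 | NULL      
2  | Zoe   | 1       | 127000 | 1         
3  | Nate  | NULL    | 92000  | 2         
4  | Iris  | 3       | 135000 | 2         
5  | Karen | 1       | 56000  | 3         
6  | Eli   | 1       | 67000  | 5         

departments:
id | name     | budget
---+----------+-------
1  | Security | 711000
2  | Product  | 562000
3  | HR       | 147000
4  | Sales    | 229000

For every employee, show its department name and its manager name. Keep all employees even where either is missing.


Two LEFT JOINs from the same base table employees: one to departments via dept_id, one to employees itself via manager_id. Both are LEFT so every employee is preserved.
Match against departments:
  - employee 1 (Julia): dept_id=1 -> matches Security
  - employee 2 (Zoe): dept_id=1 -> matches Security
  - employee 3 (Nate): dept_id=NULL, no match -> kept with NULL
  - employee 4 (Iris): dept_id=3 -> matches HR
  - employee 5 (Karen): dept_id=1 -> matches Security
  - employee 6 (Eli): dept_id=1 -> matches Security
Match against employees (self):
  - employee 1 (Julia): manager_id=NULL -> NULL
  - employee 2 (Zoe): manager_id=1 -> Julia
  - employee 3 (Nate): manager_id=2 -> Zoe
  - employee 4 (Iris): manager_id=2 -> Zoe
  - employee 5 (Karen): manager_id=3 -> Nate
  - employee 6 (Eli): manager_id=5 -> Karen

SQL:
SELECT a.name, b.name AS department, c.name AS manager
FROM employees a
LEFT JOIN departments b ON a.dept_id = b.id
LEFT JOIN employees c ON a.manager_id = c.id

Result:
name  | department | manager
------+------------+--------
Julia | Security   | NULL   
Zoe   | Security   | Julia  
Nate  | NULL       | Zoe    
Iris  | HR         | Zoe    
Karen | Security   | Nate   
Eli   | Security   | Karen  


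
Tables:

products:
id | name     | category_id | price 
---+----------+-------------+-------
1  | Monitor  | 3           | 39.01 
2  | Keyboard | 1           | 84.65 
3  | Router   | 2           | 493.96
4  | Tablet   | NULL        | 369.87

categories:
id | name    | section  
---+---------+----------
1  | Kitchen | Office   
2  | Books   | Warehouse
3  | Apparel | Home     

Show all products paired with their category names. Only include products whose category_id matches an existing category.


INNER JOIN keeps only products rows whose category_id matches an id in categories. Walk through each product:
  - product 1 (Monitor): category_id=3 -> matches Apparel
  - product 2 (Keyboard): category_id=1 -> matches Kitchen
  - product 3 (Router): category_id=2 -> matches Books
  - product 4 (Tablet): category_id=NULL, no match -> dropped
So 1 of 4 rows is dropped.

SQL:
SELECT a.name, b.name AS category
FROM products a
INNER JOIN categories b ON a.category_id = b.id

Result:
name     | category
---------+---------
Monitor  | Apparel 
Keyboard | Kitchen 
Router   | Books   


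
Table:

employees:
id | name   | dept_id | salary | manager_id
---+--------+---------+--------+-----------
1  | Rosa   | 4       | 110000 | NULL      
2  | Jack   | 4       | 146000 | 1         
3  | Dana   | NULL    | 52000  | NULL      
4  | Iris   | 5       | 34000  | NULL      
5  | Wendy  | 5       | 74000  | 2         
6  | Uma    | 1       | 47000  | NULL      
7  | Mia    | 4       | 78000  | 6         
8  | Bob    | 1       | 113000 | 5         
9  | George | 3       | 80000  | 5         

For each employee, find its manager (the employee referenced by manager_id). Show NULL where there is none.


This is a self-join: employees is joined to a second copy of itself, matching each row's manager_id to another row's id. Use LEFT JOIN so rows with manager_id=NULL are kept.
  - employee 1 (Rosa): manager_id=NULL -> NULL
  - employee 2 (Jack): manager_id=1 -> Rosa
  - employee 3 (Dana): manager_id=NULL -> NULL
  - employee 4 (Iris): manager_id=NULL -> NULL
  - employee 5 (Wendy): manager_id=2 -> Jack
  - employee 6 (Uma): manager_id=NULL -> NULL
  - employee 7 (Mia): manager_id=6 -> Uma
  - employee 8 (Bob): manager_id=5 -> Wendy
  - employee 9 (George): manager_id=5 -> Wendy

SQL:
SELECT a.name AS item, b.name AS manager
FROM employees a
LEFT JOIN employees b ON a.manager_id = b.id

Result:
item   | manager
-------+--------
Rosa   | NULL   
Jack   | Rosa   
Dana   | NULL   
Iris   | NULL   
Wendy  | Jack   
Uma    | NULL   
Mia    | Uma    
Bob    | Wendy  
George | Wendy  


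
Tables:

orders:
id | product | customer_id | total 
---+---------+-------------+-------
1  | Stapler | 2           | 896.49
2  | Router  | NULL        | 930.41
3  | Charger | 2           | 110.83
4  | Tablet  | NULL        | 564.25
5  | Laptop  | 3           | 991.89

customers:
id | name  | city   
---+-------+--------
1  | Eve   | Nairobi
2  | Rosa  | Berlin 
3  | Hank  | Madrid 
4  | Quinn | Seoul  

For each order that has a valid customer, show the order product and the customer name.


INNER JOIN keeps only orders rows whose customer_id matches an id in customers. Walk through each order:
  - order 1 (Stapler): customer_id=2 -> matches Rosa
  - order 2 (Router): customer_id=NULL, no match -> dropped
  - order 3 (Charger): customer_id=2 -> matches Rosa
  - order 4 (Tablet): customer_id=NULL, no match -> dropped
  - order 5 (Laptop): customer_id=3 -> matches Hank
So 2 of 5 rows are dropped.

SQL:
SELECT a.product, b.name AS customer
FROM orders a
INNER JOIN customers b ON a.customer_id = b.id

Result:
product | customer
--------+---------
Stapler | Rosa    
Charger | Rosa    
Laptop  | Hank    
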